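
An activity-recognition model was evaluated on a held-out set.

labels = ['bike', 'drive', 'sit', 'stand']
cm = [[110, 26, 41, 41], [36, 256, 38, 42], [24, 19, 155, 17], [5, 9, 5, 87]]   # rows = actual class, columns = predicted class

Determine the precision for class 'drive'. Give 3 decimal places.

Treat 'drive' as positive and all other classes as negative.
precision = TP/(TP+FP).
drive: TP=256, FP=26+19+9=54 → 256/310 = 0.8258

0.826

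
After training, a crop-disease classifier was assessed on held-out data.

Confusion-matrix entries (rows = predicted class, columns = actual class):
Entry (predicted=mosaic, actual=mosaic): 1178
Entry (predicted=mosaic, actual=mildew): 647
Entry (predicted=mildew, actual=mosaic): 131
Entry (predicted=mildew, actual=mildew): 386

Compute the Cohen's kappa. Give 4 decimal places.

0.2888

Observed agreement pₒ = trace/N = 1564/2342 = 0.66781
Expected agreement pₑ = Σ (rowᵢ·colᵢ)/N² = (1309·1825 + 1033·517)/2342² = 0.53291
κ = (pₒ − pₑ)/(1 − pₑ) = (0.66781 − 0.53291)/(1 − 0.53291) = 0.2888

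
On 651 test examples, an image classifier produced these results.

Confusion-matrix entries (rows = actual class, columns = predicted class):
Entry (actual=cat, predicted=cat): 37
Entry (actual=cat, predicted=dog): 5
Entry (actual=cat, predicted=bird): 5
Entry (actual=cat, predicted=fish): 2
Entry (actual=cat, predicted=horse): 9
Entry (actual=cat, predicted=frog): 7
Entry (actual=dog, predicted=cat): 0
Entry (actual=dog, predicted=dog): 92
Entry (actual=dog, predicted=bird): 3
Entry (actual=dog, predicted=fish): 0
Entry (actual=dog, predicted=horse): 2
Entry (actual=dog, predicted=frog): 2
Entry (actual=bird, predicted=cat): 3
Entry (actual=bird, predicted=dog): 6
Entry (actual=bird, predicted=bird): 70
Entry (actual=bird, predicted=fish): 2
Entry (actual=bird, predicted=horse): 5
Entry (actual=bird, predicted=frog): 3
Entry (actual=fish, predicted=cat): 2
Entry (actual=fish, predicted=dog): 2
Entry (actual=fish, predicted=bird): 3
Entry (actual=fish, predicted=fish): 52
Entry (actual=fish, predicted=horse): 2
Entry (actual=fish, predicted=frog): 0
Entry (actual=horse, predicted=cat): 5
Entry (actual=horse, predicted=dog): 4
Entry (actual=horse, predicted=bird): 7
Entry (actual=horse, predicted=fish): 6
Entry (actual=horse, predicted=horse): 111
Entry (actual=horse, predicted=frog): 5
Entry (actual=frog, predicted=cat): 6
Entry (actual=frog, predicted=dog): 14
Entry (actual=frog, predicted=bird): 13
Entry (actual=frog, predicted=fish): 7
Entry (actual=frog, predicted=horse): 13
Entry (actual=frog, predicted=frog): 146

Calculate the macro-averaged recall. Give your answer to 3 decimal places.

0.779

Per-class recall (TP/(TP+FN)):
  cat: TP=37, FN=5+5+2+9+7=28 → 37/65 = 0.5692
  dog: TP=92, FN=0+3+0+2+2=7 → 92/99 = 0.9293
  bird: TP=70, FN=3+6+2+5+3=19 → 70/89 = 0.7865
  fish: TP=52, FN=2+2+3+2+0=9 → 52/61 = 0.8525
  horse: TP=111, FN=5+4+7+6+5=27 → 111/138 = 0.8043
  frog: TP=146, FN=6+14+13+7+13=53 → 146/199 = 0.7337
Macro-recall = mean = (0.5692 + 0.9293 + 0.7865 + 0.8525 + 0.8043 + 0.7337) / 6 = 0.779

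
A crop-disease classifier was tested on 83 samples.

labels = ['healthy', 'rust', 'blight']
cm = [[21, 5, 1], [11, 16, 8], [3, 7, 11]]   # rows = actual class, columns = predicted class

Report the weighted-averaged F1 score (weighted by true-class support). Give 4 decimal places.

0.5703

Per-class F1 score (2·TP/(2·TP+FP+FN)):
  healthy: TP=21, FP=11+3=14, FN=5+1=6 → 42/62 = 0.67742
  rust: TP=16, FP=5+7=12, FN=11+8=19 → 32/63 = 0.50794
  blight: TP=11, FP=1+8=9, FN=3+7=10 → 22/41 = 0.53659
Weighted-F1 score = Σ (supportᵢ/N)·F1 scoreᵢ with N=83: (27/83)·0.67742 + (35/83)·0.50794 + (21/83)·0.53659 = 0.5703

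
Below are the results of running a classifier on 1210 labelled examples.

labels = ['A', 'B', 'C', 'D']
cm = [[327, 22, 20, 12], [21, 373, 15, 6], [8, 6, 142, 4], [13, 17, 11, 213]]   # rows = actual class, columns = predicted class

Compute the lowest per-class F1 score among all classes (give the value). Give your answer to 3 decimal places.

0.816

Per-class F1 score (2·TP/(2·TP+FP+FN)):
  A: TP=327, FP=21+8+13=42, FN=22+20+12=54 → 654/750 = 0.8720
  B: TP=373, FP=22+6+17=45, FN=21+15+6=42 → 746/833 = 0.8956
  C: TP=142, FP=20+15+11=46, FN=8+6+4=18 → 284/348 = 0.8161
  D: TP=213, FP=12+6+4=22, FN=13+17+11=41 → 426/489 = 0.8712
Lowest is class 'C' with F1 score = 0.816.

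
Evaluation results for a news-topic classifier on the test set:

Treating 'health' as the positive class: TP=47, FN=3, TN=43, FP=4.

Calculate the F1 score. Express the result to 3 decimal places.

0.931

Precision = TP/(TP+FP) = 47/51 = 0.9216
Recall = TP/(TP+FN) = 47/50 = 0.9400
F1 = 2·TP/(2·TP+FP+FN) = 94/101 = 0.931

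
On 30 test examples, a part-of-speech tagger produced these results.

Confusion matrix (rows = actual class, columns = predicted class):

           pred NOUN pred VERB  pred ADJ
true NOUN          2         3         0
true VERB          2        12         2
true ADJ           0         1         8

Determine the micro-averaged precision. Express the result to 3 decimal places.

0.733

Micro-averaging pools counts across classes: ΣTP=22, ΣFP=8, ΣFN=8.
Micro-precision = TP/(TP+FP) on pooled counts = 0.733 (equals overall accuracy in single-label multiclass).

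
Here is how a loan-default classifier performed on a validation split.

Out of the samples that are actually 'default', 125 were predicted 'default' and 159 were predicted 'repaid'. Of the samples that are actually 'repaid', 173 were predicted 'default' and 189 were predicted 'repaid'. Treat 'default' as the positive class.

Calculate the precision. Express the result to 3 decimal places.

0.419

Precision = TP/(TP+FP) = 125/(125+173) = 125/298 = 0.419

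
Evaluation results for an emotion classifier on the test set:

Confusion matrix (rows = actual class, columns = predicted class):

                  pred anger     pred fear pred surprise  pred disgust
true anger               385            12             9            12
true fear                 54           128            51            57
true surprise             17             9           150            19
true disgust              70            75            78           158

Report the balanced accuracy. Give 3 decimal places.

0.637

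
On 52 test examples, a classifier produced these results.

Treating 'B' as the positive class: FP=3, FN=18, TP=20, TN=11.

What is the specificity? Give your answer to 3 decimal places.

0.786

Specificity = TN/(TN+FP) = 11/(11+3) = 0.786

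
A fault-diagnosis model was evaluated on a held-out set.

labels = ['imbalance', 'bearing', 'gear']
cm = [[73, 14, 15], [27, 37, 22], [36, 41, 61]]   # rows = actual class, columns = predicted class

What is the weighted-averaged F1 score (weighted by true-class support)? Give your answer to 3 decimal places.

0.520

Per-class F1 score (2·TP/(2·TP+FP+FN)):
  imbalance: TP=73, FP=27+36=63, FN=14+15=29 → 146/238 = 0.6134
  bearing: TP=37, FP=14+41=55, FN=27+22=49 → 74/178 = 0.4157
  gear: TP=61, FP=15+22=37, FN=36+41=77 → 122/236 = 0.5169
Weighted-F1 score = Σ (supportᵢ/N)·F1 scoreᵢ with N=326: (102/326)·0.6134 + (86/326)·0.4157 + (138/326)·0.5169 = 0.520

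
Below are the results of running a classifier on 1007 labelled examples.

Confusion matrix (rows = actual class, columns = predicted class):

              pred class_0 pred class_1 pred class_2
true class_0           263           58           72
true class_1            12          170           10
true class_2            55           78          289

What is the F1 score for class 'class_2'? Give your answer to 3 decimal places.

F1 score = 2·TP/(2·TP+FP+FN).
class_2: TP=289, FP=72+10=82, FN=55+78=133 → 578/793 = 0.7289

0.729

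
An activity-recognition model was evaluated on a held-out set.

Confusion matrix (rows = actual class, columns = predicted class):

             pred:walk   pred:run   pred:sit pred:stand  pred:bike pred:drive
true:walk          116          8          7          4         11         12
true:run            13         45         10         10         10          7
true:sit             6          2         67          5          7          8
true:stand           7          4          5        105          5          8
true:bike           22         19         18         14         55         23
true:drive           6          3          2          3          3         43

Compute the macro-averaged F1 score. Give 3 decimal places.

Per-class F1 score (2·TP/(2·TP+FP+FN)):
  walk: TP=116, FP=13+6+7+22+6=54, FN=8+7+4+11+12=42 → 232/328 = 0.7073
  run: TP=45, FP=8+2+4+19+3=36, FN=13+10+10+10+7=50 → 90/176 = 0.5114
  sit: TP=67, FP=7+10+5+18+2=42, FN=6+2+5+7+8=28 → 134/204 = 0.6569
  stand: TP=105, FP=4+10+5+14+3=36, FN=7+4+5+5+8=29 → 210/275 = 0.7636
  bike: TP=55, FP=11+10+7+5+3=36, FN=22+19+18+14+23=96 → 110/242 = 0.4545
  drive: TP=43, FP=12+7+8+8+23=58, FN=6+3+2+3+3=17 → 86/161 = 0.5342
Macro-F1 score = mean = (0.7073 + 0.5114 + 0.6569 + 0.7636 + 0.4545 + 0.5342) / 6 = 0.605

0.605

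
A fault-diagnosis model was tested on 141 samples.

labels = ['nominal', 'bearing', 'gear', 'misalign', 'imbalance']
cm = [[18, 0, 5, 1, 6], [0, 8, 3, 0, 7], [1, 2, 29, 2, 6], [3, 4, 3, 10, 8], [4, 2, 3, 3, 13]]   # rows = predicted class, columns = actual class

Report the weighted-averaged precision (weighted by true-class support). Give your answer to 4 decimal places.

Per-class precision (TP/(TP+FP)):
  nominal: TP=18, FP=0+5+1+6=12 → 18/30 = 0.60000
  bearing: TP=8, FP=0+3+0+7=10 → 8/18 = 0.44444
  gear: TP=29, FP=1+2+2+6=11 → 29/40 = 0.72500
  misalign: TP=10, FP=3+4+3+8=18 → 10/28 = 0.35714
  imbalance: TP=13, FP=4+2+3+3=12 → 13/25 = 0.52000
Weighted-precision = Σ (supportᵢ/N)·precisionᵢ with N=141: (26/141)·0.60000 + (16/141)·0.44444 + (43/141)·0.72500 + (16/141)·0.35714 + (40/141)·0.52000 = 0.5702

0.5702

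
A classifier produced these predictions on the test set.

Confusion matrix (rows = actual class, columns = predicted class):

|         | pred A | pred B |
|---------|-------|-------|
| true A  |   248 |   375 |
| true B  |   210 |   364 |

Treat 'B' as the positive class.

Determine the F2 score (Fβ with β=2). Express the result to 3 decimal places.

0.600

Fβ = (1+β²)·TP / ((1+β²)·TP + β²·FN + FP), with β²=4
= 5·364 / (5·364 + 4·210 + 375) = 0.600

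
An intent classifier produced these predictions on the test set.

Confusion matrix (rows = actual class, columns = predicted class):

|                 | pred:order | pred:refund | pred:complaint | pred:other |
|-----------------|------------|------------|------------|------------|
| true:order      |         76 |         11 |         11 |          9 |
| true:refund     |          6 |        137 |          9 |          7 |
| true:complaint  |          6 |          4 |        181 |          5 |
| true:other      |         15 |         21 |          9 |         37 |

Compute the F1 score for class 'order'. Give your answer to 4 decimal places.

Treat 'order' as positive and all other classes as negative.
F1 score = 2·TP/(2·TP+FP+FN).
order: TP=76, FP=6+6+15=27, FN=11+11+9=31 → 152/210 = 0.72381

0.7238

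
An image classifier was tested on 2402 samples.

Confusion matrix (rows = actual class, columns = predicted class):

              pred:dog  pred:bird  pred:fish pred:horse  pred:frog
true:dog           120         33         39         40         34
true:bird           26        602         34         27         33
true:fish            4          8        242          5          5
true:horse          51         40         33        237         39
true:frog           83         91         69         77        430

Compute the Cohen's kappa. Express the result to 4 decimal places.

0.5852

Observed agreement pₒ = trace/N = 1631/2402 = 0.67902
Expected agreement pₑ = Σ (rowᵢ·colᵢ)/N² = (266·284 + 722·774 + 264·417 + 400·386 + 750·541)/2402² = 0.22612
κ = (pₒ − pₑ)/(1 − pₑ) = (0.67902 − 0.22612)/(1 − 0.22612) = 0.5852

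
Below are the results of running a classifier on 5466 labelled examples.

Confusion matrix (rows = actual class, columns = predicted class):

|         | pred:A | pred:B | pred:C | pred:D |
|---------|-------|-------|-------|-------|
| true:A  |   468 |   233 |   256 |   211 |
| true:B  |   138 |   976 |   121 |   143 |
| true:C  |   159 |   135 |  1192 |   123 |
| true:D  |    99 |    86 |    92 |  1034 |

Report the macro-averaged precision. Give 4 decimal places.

0.6565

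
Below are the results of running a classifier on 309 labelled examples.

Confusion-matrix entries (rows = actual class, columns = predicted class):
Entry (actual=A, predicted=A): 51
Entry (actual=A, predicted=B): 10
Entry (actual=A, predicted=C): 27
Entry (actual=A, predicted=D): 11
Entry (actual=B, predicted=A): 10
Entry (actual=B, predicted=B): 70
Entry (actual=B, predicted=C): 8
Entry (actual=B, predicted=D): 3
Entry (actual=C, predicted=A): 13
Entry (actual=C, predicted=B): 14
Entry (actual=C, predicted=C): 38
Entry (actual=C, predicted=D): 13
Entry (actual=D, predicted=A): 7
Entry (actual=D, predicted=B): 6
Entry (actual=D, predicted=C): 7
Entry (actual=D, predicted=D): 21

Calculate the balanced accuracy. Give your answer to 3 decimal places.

Balanced accuracy = mean of per-class recall.
  A: recall = 51/99 = 0.5152
  B: recall = 70/91 = 0.7692
  C: recall = 38/78 = 0.4872
  D: recall = 21/41 = 0.5122
Mean = (0.5152 + 0.7692 + 0.4872 + 0.5122) / 4 = 0.571

0.571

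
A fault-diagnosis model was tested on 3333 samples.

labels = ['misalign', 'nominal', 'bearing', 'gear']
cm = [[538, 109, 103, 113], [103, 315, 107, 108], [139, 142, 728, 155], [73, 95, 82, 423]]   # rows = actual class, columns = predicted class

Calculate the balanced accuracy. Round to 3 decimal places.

0.594

Balanced accuracy = mean of per-class recall.
  misalign: recall = 538/863 = 0.6234
  nominal: recall = 315/633 = 0.4976
  bearing: recall = 728/1164 = 0.6254
  gear: recall = 423/673 = 0.6285
Mean = (0.6234 + 0.4976 + 0.6254 + 0.6285) / 4 = 0.594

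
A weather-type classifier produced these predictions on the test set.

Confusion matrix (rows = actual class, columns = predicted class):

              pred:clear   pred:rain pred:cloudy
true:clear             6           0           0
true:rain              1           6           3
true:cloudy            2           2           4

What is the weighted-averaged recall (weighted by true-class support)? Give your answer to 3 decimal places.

0.667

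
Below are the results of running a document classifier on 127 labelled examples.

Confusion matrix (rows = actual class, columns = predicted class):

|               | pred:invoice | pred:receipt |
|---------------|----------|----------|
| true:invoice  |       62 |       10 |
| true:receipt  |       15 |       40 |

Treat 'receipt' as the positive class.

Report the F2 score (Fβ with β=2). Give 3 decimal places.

0.741

Fβ = (1+β²)·TP / ((1+β²)·TP + β²·FN + FP), with β²=4
= 5·40 / (5·40 + 4·15 + 10) = 0.741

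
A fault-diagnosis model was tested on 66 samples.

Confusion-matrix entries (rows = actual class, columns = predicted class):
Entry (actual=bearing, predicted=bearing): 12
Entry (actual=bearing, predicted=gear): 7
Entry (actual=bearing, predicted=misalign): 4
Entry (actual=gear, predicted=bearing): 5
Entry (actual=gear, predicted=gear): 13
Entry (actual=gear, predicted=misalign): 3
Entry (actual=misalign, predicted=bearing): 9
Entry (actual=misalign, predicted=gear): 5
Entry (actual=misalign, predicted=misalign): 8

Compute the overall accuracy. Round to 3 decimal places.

0.500

Accuracy = trace / total = (12+13+8=33) / 66 = 33/66 = 0.500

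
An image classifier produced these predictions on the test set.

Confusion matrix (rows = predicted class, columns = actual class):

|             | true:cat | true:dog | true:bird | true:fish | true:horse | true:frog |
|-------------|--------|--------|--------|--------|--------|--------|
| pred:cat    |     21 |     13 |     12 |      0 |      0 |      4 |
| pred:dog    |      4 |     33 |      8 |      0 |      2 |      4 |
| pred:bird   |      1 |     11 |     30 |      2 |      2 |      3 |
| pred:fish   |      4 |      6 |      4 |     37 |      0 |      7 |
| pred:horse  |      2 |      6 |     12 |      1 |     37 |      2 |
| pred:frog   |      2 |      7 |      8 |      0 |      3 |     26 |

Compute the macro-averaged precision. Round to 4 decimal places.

0.5832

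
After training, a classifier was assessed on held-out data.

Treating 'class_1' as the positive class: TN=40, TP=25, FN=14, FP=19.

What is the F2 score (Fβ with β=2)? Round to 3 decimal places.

0.625

Fβ = (1+β²)·TP / ((1+β²)·TP + β²·FN + FP), with β²=4
= 5·25 / (5·25 + 4·14 + 19) = 0.625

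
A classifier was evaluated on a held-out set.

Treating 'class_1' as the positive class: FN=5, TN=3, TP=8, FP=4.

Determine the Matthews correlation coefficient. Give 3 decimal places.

0.043

MCC = (TP·TN − FP·FN) / √((TP+FP)(TP+FN)(TN+FP)(TN+FN))
Numerator = 8·3 − 4·5 = 4
Denominator = √(12·13·7·8) = √8736 = 93.4666
MCC = 4 / 93.4666 = 0.043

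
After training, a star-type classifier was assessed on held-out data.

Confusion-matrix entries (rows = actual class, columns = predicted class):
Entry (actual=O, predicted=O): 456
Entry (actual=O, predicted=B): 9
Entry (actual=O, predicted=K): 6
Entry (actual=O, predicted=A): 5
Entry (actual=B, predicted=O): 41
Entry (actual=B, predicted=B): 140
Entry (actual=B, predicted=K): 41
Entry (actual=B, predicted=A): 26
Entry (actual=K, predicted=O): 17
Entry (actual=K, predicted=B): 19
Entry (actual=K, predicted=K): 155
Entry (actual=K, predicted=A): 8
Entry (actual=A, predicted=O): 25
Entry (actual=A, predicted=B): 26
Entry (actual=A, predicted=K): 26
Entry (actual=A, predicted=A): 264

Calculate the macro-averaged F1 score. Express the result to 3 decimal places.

0.769

Per-class F1 score (2·TP/(2·TP+FP+FN)):
  O: TP=456, FP=41+17+25=83, FN=9+6+5=20 → 912/1015 = 0.8985
  B: TP=140, FP=9+19+26=54, FN=41+41+26=108 → 280/442 = 0.6335
  K: TP=155, FP=6+41+26=73, FN=17+19+8=44 → 310/427 = 0.7260
  A: TP=264, FP=5+26+8=39, FN=25+26+26=77 → 528/644 = 0.8199
Macro-F1 score = mean = (0.8985 + 0.6335 + 0.7260 + 0.8199) / 4 = 0.769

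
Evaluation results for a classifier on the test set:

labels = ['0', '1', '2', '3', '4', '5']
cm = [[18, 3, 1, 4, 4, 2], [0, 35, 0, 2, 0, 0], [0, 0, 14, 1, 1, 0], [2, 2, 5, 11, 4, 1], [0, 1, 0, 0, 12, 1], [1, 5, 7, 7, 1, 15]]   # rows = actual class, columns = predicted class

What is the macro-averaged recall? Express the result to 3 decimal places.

0.683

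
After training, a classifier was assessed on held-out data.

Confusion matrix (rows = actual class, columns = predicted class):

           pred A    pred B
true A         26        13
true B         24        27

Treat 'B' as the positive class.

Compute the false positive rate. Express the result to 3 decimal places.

0.333

FPR = FP/(FP+TN) = 13/(13+26) = 0.333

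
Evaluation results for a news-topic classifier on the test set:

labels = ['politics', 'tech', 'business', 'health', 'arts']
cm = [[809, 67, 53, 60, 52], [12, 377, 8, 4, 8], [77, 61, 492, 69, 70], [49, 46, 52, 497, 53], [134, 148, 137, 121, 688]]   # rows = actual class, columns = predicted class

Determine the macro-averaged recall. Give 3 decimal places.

Per-class recall (TP/(TP+FN)):
  politics: TP=809, FN=67+53+60+52=232 → 809/1041 = 0.7771
  tech: TP=377, FN=12+8+4+8=32 → 377/409 = 0.9218
  business: TP=492, FN=77+61+69+70=277 → 492/769 = 0.6398
  health: TP=497, FN=49+46+52+53=200 → 497/697 = 0.7131
  arts: TP=688, FN=134+148+137+121=540 → 688/1228 = 0.5603
Macro-recall = mean = (0.7771 + 0.9218 + 0.6398 + 0.7131 + 0.5603) / 5 = 0.722

0.722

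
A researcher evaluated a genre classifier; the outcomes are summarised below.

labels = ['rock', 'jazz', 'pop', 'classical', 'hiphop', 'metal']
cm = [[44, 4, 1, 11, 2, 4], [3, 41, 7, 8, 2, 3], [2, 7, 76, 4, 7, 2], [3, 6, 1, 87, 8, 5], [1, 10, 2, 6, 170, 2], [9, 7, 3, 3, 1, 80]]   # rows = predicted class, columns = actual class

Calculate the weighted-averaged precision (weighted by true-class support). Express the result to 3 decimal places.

0.786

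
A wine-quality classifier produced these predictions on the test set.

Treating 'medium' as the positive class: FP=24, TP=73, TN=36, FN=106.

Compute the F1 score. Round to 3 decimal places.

Precision = TP/(TP+FP) = 73/97 = 0.7526
Recall = TP/(TP+FN) = 73/179 = 0.4078
F1 = 2·TP/(2·TP+FP+FN) = 146/276 = 0.529

0.529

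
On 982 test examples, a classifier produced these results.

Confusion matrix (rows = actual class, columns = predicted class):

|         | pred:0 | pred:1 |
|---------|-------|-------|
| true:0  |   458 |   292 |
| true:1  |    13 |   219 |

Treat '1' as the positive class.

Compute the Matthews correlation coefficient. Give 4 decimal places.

0.4716

MCC = (TP·TN − FP·FN) / √((TP+FP)(TP+FN)(TN+FP)(TN+FN))
Numerator = 219·458 − 292·13 = 96506
Denominator = √(511·232·750·471) = √41878494000 = 204642.3563
MCC = 96506 / 204642.3563 = 0.4716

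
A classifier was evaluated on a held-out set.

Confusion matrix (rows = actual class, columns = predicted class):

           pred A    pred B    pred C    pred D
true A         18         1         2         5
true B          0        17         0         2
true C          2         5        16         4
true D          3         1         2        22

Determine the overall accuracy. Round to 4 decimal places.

0.7300

Accuracy = trace / total = (18+17+16+22=73) / 100 = 73/100 = 0.7300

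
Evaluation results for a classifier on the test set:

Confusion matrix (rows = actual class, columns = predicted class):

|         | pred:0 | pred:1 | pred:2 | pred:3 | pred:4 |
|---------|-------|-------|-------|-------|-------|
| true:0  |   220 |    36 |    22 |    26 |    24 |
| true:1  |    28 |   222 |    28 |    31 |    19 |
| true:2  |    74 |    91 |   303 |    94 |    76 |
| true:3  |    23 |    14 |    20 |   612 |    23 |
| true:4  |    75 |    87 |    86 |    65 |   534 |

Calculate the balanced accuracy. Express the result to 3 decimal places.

0.667

Balanced accuracy = mean of per-class recall.
  0: recall = 220/328 = 0.6707
  1: recall = 222/328 = 0.6768
  2: recall = 303/638 = 0.4749
  3: recall = 612/692 = 0.8844
  4: recall = 534/847 = 0.6305
Mean = (0.6707 + 0.6768 + 0.4749 + 0.8844 + 0.6305) / 5 = 0.667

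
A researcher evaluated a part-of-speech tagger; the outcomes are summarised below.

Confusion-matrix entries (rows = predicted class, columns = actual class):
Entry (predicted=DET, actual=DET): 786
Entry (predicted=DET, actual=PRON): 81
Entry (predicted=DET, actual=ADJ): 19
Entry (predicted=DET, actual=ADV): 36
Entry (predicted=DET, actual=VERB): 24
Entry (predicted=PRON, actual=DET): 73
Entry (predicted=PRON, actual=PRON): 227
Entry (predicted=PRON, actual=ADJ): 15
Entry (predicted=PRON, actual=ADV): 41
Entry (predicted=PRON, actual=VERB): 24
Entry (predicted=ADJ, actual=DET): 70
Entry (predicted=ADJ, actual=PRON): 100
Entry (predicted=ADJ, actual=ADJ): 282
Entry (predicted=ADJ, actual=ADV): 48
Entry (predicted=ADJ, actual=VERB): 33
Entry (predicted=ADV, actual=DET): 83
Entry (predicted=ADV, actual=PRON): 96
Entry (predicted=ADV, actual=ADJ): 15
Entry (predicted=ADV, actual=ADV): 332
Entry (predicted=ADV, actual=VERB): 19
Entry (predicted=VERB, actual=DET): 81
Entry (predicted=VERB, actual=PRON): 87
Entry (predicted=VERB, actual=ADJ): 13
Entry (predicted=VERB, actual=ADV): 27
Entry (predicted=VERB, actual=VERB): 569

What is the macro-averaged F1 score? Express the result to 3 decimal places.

Per-class F1 score (2·TP/(2·TP+FP+FN)):
  DET: TP=786, FP=81+19+36+24=160, FN=73+70+83+81=307 → 1572/2039 = 0.7710
  PRON: TP=227, FP=73+15+41+24=153, FN=81+100+96+87=364 → 454/971 = 0.4676
  ADJ: TP=282, FP=70+100+48+33=251, FN=19+15+15+13=62 → 564/877 = 0.6431
  ADV: TP=332, FP=83+96+15+19=213, FN=36+41+48+27=152 → 664/1029 = 0.6453
  VERB: TP=569, FP=81+87+13+27=208, FN=24+24+33+19=100 → 1138/1446 = 0.7870
Macro-F1 score = mean = (0.7710 + 0.4676 + 0.6431 + 0.6453 + 0.7870) / 5 = 0.663

0.663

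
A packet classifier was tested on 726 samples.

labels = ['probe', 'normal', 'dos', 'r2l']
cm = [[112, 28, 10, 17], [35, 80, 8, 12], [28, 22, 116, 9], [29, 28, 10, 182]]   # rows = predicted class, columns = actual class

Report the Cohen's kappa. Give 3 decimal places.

Observed agreement pₒ = trace/N = 490/726 = 0.6749
Expected agreement pₑ = Σ (rowᵢ·colᵢ)/N² = (204·167 + 158·135 + 144·175 + 220·249)/726² = 0.2568
κ = (pₒ − pₑ)/(1 − pₑ) = (0.6749 − 0.2568)/(1 − 0.2568) = 0.563

0.563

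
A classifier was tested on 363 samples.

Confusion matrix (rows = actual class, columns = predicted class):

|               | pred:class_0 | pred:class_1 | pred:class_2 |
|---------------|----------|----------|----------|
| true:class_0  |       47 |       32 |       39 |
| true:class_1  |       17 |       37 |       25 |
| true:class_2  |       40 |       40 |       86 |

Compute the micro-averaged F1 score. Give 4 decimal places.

Micro-averaging pools counts across classes: ΣTP=170, ΣFP=193, ΣFN=193.
Micro-F1 score = 2·TP/(2·TP+FP+FN) on pooled counts = 0.4683 (equals overall accuracy in single-label multiclass).

0.4683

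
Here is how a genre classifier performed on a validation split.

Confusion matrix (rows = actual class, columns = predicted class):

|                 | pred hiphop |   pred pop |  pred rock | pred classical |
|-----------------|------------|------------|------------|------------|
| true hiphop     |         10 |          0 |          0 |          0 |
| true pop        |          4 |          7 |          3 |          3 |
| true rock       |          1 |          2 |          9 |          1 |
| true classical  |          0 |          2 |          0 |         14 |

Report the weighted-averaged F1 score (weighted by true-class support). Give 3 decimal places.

0.697

Per-class F1 score (2·TP/(2·TP+FP+FN)):
  hiphop: TP=10, FP=4+1+0=5, FN=0+0+0=0 → 20/25 = 0.8000
  pop: TP=7, FP=0+2+2=4, FN=4+3+3=10 → 14/28 = 0.5000
  rock: TP=9, FP=0+3+0=3, FN=1+2+1=4 → 18/25 = 0.7200
  classical: TP=14, FP=0+3+1=4, FN=0+2+0=2 → 28/34 = 0.8235
Weighted-F1 score = Σ (supportᵢ/N)·F1 scoreᵢ with N=56: (10/56)·0.8000 + (17/56)·0.5000 + (13/56)·0.7200 + (16/56)·0.8235 = 0.697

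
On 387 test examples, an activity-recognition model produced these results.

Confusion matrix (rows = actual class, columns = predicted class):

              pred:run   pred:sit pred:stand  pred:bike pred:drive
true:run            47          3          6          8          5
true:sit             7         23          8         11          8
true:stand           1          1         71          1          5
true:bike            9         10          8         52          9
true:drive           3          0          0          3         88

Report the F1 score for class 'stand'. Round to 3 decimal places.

0.826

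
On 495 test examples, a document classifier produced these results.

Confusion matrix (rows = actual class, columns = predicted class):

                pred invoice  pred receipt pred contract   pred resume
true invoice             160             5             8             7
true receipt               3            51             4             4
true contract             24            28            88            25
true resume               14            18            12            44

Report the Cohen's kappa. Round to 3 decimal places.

Observed agreement pₒ = trace/N = 343/495 = 0.6929
Expected agreement pₑ = Σ (rowᵢ·colᵢ)/N² = (180·201 + 62·102 + 165·112 + 88·80)/495² = 0.2776
κ = (pₒ − pₑ)/(1 − pₑ) = (0.6929 − 0.2776)/(1 − 0.2776) = 0.575

0.575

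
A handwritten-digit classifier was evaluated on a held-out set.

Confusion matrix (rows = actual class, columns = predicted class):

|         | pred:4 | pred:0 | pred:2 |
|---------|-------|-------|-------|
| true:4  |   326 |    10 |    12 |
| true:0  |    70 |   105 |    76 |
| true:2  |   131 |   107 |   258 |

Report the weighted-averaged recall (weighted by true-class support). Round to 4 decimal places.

Per-class recall (TP/(TP+FN)):
  4: TP=326, FN=10+12=22 → 326/348 = 0.93678
  0: TP=105, FN=70+76=146 → 105/251 = 0.41833
  2: TP=258, FN=131+107=238 → 258/496 = 0.52016
Weighted-recall = Σ (supportᵢ/N)·recallᵢ with N=1095: (348/1095)·0.93678 + (251/1095)·0.41833 + (496/1095)·0.52016 = 0.6292

0.6292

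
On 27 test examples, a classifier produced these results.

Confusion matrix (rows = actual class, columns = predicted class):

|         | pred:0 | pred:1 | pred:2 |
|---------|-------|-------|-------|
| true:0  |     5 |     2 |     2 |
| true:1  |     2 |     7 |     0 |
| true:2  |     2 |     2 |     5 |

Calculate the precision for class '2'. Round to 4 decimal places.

One-vs-rest for '2': TP = diagonal; FP = other classes predicted '2'; FN = '2' predicted as other.
precision = TP/(TP+FP).
2: TP=5, FP=2+0=2 → 5/7 = 0.71429

0.7143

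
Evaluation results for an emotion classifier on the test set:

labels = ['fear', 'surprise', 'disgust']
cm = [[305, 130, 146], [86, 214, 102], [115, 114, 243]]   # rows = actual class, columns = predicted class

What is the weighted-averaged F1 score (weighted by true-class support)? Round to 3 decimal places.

Per-class F1 score (2·TP/(2·TP+FP+FN)):
  fear: TP=305, FP=86+115=201, FN=130+146=276 → 610/1087 = 0.5612
  surprise: TP=214, FP=130+114=244, FN=86+102=188 → 428/860 = 0.4977
  disgust: TP=243, FP=146+102=248, FN=115+114=229 → 486/963 = 0.5047
Weighted-F1 score = Σ (supportᵢ/N)·F1 scoreᵢ with N=1455: (581/1455)·0.5612 + (402/1455)·0.4977 + (472/1455)·0.5047 = 0.525

0.525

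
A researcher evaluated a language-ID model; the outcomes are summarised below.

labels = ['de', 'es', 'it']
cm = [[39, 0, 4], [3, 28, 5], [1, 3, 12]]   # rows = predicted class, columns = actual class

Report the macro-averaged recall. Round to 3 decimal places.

0.794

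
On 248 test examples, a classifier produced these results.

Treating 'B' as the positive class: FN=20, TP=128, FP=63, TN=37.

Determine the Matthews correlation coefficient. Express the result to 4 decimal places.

0.2738

MCC = (TP·TN − FP·FN) / √((TP+FP)(TP+FN)(TN+FP)(TN+FN))
Numerator = 128·37 − 63·20 = 3476
Denominator = √(191·148·100·57) = √161127600 = 12693.6047
MCC = 3476 / 12693.6047 = 0.2738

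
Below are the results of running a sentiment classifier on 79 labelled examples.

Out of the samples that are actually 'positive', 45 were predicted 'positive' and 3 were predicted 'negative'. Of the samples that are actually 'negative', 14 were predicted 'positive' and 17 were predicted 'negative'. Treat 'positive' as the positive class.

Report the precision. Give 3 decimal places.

0.763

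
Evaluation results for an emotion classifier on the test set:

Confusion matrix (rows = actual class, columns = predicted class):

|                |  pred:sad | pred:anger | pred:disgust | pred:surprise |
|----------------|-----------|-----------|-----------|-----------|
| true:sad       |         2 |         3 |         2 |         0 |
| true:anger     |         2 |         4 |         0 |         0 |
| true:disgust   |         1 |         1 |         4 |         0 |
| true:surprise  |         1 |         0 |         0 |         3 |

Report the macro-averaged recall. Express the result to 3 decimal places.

0.592

Per-class recall (TP/(TP+FN)):
  sad: TP=2, FN=3+2+0=5 → 2/7 = 0.2857
  anger: TP=4, FN=2+0+0=2 → 4/6 = 0.6667
  disgust: TP=4, FN=1+1+0=2 → 4/6 = 0.6667
  surprise: TP=3, FN=1+0+0=1 → 3/4 = 0.7500
Macro-recall = mean = (0.2857 + 0.6667 + 0.6667 + 0.7500) / 4 = 0.592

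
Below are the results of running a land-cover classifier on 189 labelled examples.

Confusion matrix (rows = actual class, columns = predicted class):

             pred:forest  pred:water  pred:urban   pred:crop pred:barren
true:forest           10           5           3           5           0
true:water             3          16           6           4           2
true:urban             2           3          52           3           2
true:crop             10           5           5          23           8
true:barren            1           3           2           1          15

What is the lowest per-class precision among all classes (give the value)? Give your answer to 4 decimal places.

0.3846

Per-class precision (TP/(TP+FP)):
  forest: TP=10, FP=3+2+10+1=16 → 10/26 = 0.38462
  water: TP=16, FP=5+3+5+3=16 → 16/32 = 0.50000
  urban: TP=52, FP=3+6+5+2=16 → 52/68 = 0.76471
  crop: TP=23, FP=5+4+3+1=13 → 23/36 = 0.63889
  barren: TP=15, FP=0+2+2+8=12 → 15/27 = 0.55556
Lowest is class 'forest' with precision = 0.3846.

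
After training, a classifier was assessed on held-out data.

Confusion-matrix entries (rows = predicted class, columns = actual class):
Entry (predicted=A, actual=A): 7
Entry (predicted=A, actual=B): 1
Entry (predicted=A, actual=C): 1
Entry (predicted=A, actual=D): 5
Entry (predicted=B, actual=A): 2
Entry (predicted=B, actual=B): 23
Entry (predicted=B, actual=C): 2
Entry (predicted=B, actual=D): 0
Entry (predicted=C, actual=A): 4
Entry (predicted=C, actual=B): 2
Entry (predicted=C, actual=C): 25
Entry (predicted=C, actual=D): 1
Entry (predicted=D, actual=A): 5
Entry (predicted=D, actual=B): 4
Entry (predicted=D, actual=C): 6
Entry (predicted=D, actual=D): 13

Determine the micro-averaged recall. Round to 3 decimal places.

0.673

Micro-averaging pools counts across classes: ΣTP=68, ΣFP=33, ΣFN=33.
Micro-recall = TP/(TP+FN) on pooled counts = 0.673 (equals overall accuracy in single-label multiclass).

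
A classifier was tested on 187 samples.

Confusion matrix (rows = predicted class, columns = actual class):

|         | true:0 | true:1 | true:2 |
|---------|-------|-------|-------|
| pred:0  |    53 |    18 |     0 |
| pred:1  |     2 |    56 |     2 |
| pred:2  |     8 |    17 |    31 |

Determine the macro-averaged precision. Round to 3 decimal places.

0.744

Per-class precision (TP/(TP+FP)):
  0: TP=53, FP=18+0=18 → 53/71 = 0.7465
  1: TP=56, FP=2+2=4 → 56/60 = 0.9333
  2: TP=31, FP=8+17=25 → 31/56 = 0.5536
Macro-precision = mean = (0.7465 + 0.9333 + 0.5536) / 3 = 0.744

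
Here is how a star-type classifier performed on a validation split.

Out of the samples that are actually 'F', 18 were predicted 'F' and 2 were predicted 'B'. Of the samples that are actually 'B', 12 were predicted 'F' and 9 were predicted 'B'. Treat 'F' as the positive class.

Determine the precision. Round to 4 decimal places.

0.6000

Precision = TP/(TP+FP) = 18/(18+12) = 18/30 = 0.6000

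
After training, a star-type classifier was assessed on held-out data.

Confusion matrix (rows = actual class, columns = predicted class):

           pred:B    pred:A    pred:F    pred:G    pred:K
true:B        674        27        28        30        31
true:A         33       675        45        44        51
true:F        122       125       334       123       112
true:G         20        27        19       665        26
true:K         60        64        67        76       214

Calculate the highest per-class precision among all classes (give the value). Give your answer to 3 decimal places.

Per-class precision (TP/(TP+FP)):
  B: TP=674, FP=33+122+20+60=235 → 674/909 = 0.7415
  A: TP=675, FP=27+125+27+64=243 → 675/918 = 0.7353
  F: TP=334, FP=28+45+19+67=159 → 334/493 = 0.6775
  G: TP=665, FP=30+44+123+76=273 → 665/938 = 0.7090
  K: TP=214, FP=31+51+112+26=220 → 214/434 = 0.4931
Highest is class 'B' with precision = 0.741.

0.741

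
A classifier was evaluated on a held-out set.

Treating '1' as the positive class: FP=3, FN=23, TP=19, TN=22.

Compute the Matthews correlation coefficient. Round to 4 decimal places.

MCC = (TP·TN − FP·FN) / √((TP+FP)(TP+FN)(TN+FP)(TN+FN))
Numerator = 19·22 − 3·23 = 349
Denominator = √(22·42·25·45) = √1039500 = 1019.5587
MCC = 349 / 1019.5587 = 0.3423

0.3423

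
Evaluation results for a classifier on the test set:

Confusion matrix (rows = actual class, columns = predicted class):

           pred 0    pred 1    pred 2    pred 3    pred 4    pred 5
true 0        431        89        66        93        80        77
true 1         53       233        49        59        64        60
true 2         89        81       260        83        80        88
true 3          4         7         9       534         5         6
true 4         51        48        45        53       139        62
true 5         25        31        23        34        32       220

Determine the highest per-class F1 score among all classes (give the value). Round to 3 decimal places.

0.752

Per-class F1 score (2·TP/(2·TP+FP+FN)):
  0: TP=431, FP=53+89+4+51+25=222, FN=89+66+93+80+77=405 → 862/1489 = 0.5789
  1: TP=233, FP=89+81+7+48+31=256, FN=53+49+59+64+60=285 → 466/1007 = 0.4628
  2: TP=260, FP=66+49+9+45+23=192, FN=89+81+83+80+88=421 → 520/1133 = 0.4590
  3: TP=534, FP=93+59+83+53+34=322, FN=4+7+9+5+6=31 → 1068/1421 = 0.7516
  4: TP=139, FP=80+64+80+5+32=261, FN=51+48+45+53+62=259 → 278/798 = 0.3484
  5: TP=220, FP=77+60+88+6+62=293, FN=25+31+23+34+32=145 → 440/878 = 0.5011
Highest is class '3' with F1 score = 0.752.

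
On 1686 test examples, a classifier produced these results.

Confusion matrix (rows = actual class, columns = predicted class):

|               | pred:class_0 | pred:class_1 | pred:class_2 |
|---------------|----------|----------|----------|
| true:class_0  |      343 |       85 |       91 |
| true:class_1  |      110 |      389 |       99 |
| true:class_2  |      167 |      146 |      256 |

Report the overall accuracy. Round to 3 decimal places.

Accuracy = trace / total = (343+389+256=988) / 1686 = 988/1686 = 0.586

0.586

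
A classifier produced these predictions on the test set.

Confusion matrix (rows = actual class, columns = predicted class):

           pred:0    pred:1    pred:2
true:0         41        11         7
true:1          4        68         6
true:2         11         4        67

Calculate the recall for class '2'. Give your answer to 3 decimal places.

Treat '2' as positive and all other classes as negative.
recall = TP/(TP+FN).
2: TP=67, FN=11+4=15 → 67/82 = 0.8171

0.817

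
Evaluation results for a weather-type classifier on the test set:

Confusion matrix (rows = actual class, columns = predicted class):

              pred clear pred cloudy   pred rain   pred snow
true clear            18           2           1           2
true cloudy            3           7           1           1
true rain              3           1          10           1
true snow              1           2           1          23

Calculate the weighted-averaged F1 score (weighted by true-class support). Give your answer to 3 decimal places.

0.753

Per-class F1 score (2·TP/(2·TP+FP+FN)):
  clear: TP=18, FP=3+3+1=7, FN=2+1+2=5 → 36/48 = 0.7500
  cloudy: TP=7, FP=2+1+2=5, FN=3+1+1=5 → 14/24 = 0.5833
  rain: TP=10, FP=1+1+1=3, FN=3+1+1=5 → 20/28 = 0.7143
  snow: TP=23, FP=2+1+1=4, FN=1+2+1=4 → 46/54 = 0.8519
Weighted-F1 score = Σ (supportᵢ/N)·F1 scoreᵢ with N=77: (23/77)·0.7500 + (12/77)·0.5833 + (15/77)·0.7143 + (27/77)·0.8519 = 0.753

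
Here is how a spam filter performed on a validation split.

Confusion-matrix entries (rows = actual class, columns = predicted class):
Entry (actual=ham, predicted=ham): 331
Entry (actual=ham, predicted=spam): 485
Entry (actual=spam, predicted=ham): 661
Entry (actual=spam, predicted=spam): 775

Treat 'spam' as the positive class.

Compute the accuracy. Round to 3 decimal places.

Accuracy = (TP+TN)/N = (775+331)/2252 = 0.491

0.491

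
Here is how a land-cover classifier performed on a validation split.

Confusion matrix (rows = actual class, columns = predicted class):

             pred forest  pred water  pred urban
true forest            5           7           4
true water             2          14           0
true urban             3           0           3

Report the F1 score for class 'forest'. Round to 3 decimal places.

Treat 'forest' as positive and all other classes as negative.
F1 score = 2·TP/(2·TP+FP+FN).
forest: TP=5, FP=2+3=5, FN=7+4=11 → 10/26 = 0.3846

0.385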